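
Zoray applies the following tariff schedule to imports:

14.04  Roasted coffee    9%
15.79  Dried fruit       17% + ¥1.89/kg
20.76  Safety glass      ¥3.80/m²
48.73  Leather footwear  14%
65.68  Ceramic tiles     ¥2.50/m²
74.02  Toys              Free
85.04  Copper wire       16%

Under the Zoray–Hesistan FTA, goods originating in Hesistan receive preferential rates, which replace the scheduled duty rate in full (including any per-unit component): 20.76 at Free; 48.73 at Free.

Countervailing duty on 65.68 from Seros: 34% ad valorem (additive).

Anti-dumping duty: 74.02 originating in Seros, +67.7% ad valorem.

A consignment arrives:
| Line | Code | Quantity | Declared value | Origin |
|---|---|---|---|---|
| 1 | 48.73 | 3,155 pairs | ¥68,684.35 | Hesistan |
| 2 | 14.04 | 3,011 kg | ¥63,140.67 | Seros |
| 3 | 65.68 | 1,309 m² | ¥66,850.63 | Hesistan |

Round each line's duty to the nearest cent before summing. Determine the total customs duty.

Line 1 (48.73, Hesistan, 3,155 pairs, ¥68,684.35):
Base rate for 48.73 is 14%.
Origin Hesistan qualifies under the Zoray–Hesistan agreement and 48.73 is covered: preferential rate Free applies instead.
Duty = ¥68,684.35 × 0% = ¥0.00.
Line 2 (14.04, Seros, 3,011 kg, ¥63,140.67):
Base rate for 14.04 is 9%.
Duty = ¥63,140.67 × 9% = ¥5,682.66.
Line 3 (65.68, Hesistan, 1,309 m², ¥66,850.63):
Base rate for 65.68 is ¥2.50/m².
Origin Hesistan is the FTA partner but 65.68 is not on the preference list; base rate stands.
The additional-duty order on 65.68 targets Seros, not Hesistan; it does not apply.
Duty = 1,309 × ¥2.50 = ¥3,272.50.
Total = ¥0.00 + ¥5,682.66 + ¥3,272.50 = ¥8,955.16.

¥8,955.16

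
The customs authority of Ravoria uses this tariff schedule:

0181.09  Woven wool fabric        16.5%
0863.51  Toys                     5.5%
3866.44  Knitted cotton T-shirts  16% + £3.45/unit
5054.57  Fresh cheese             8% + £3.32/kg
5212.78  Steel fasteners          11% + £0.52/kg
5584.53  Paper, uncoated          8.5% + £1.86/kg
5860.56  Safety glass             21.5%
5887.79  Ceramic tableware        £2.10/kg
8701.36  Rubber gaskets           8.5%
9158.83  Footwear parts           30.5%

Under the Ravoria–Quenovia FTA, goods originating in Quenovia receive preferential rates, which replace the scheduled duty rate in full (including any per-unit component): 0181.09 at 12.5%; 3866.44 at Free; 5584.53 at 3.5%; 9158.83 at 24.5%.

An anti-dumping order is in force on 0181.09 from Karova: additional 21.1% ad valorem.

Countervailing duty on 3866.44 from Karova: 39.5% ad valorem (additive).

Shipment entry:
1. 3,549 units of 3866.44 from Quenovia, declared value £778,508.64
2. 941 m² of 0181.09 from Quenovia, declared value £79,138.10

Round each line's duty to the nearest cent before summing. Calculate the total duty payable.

£9,892.26

Line 1 (3866.44, Quenovia, 3,549 units, £778,508.64):
Base rate for 3866.44 is 16% + £3.45/unit.
Origin Quenovia qualifies under the Ravoria–Quenovia agreement and 3866.44 is covered: preferential rate Free applies instead.
The additional-duty order on 3866.44 targets Karova, not Quenovia; it does not apply.
Duty = £778,508.64 × 0% = £0.00.
Line 2 (0181.09, Quenovia, 941 m², £79,138.10):
Base rate for 0181.09 is 16.5%.
Origin Quenovia qualifies under the Ravoria–Quenovia agreement and 0181.09 is covered: preferential rate 12.5% applies instead.
The additional-duty order on 0181.09 targets Karova, not Quenovia; it does not apply.
Duty = £79,138.10 × 12.5% = £9,892.26.
Total = £0.00 + £9,892.26 = £9,892.26.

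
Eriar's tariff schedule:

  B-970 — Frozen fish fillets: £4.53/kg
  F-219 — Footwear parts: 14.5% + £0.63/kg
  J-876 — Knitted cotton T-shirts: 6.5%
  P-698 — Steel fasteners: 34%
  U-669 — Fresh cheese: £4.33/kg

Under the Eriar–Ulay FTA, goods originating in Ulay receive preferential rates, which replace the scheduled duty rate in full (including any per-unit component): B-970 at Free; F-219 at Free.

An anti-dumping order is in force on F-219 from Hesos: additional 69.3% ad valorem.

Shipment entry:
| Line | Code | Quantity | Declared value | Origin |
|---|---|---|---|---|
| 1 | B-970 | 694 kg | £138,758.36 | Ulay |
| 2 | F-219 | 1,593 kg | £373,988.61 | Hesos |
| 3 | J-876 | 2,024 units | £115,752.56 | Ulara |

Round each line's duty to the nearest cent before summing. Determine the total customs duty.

Line 1 (B-970, Ulay, 694 kg, £138,758.36):
Base rate for B-970 is £4.53/kg.
Origin Ulay qualifies under the Eriar–Ulay agreement and B-970 is covered: preferential rate Free applies instead.
Duty = £138,758.36 × 0% = £0.00.
Line 2 (F-219, Hesos, 1,593 kg, £373,988.61):
Base rate for F-219 is 14.5% + £0.63/kg.
F-219 has an FTA preferential rate, but origin Hesos is not Ulay; base rate stands.
Additional duty on F-219 from Hesos: +69.3%. Applied ad valorem rate: 14.5% + 69.3% = 83.8%.
Duty = £373,988.61 × 83.8% + 1,593 × £0.63 = £314,406.05.
Line 3 (J-876, Ulara, 2,024 units, £115,752.56):
Base rate for J-876 is 6.5%.
Duty = £115,752.56 × 6.5% = £7,523.92.
Total = £0.00 + £314,406.05 + £7,523.92 = £321,929.97.

£321,929.97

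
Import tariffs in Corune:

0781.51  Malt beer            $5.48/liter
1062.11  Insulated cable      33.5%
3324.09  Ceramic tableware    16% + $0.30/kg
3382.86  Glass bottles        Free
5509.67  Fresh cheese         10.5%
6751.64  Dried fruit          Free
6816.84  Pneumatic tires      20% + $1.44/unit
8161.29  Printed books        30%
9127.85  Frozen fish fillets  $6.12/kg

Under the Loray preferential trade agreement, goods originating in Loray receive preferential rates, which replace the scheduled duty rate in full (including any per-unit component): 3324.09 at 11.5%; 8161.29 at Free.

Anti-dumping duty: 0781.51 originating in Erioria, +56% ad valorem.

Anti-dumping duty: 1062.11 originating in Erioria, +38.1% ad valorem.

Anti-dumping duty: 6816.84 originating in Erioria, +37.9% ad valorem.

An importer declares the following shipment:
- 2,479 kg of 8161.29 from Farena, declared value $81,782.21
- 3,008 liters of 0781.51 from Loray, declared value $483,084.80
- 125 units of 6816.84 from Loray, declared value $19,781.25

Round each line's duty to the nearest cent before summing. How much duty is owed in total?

Line 1 (8161.29, Farena, 2,479 kg, $81,782.21):
Base rate for 8161.29 is 30%.
8161.29 has an FTA preferential rate, but origin Farena is not Loray; base rate stands.
Duty = $81,782.21 × 30% = $24,534.66.
Line 2 (0781.51, Loray, 3,008 liters, $483,084.80):
Base rate for 0781.51 is $5.48/liter.
Origin Loray is the FTA partner but 0781.51 is not on the preference list; base rate stands.
The additional-duty order on 0781.51 targets Erioria, not Loray; it does not apply.
Duty = 3,008 × $5.48 = $16,483.84.
Line 3 (6816.84, Loray, 125 units, $19,781.25):
Base rate for 6816.84 is 20% + $1.44/unit.
Origin Loray is the FTA partner but 6816.84 is not on the preference list; base rate stands.
The additional-duty order on 6816.84 targets Erioria, not Loray; it does not apply.
Duty = $19,781.25 × 20% + 125 × $1.44 = $4,136.25.
Total = $24,534.66 + $16,483.84 + $4,136.25 = $45,154.75.

$45,154.75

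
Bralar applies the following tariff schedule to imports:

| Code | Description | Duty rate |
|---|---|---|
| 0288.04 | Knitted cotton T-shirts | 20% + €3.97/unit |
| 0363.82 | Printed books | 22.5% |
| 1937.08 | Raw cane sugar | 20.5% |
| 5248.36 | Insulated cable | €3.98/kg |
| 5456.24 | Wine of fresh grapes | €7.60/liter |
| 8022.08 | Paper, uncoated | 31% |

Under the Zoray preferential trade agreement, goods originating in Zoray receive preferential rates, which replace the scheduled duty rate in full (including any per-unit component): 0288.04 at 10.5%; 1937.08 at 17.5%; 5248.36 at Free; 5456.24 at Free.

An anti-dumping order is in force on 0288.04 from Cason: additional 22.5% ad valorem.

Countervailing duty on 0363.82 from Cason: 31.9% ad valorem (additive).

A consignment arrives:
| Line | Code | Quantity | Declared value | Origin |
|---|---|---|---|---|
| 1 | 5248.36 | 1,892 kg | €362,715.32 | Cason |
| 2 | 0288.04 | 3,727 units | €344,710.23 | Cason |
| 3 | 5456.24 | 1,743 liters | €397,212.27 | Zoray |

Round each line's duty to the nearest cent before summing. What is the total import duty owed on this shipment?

Line 1 (5248.36, Cason, 1,892 kg, €362,715.32):
Base rate for 5248.36 is €3.98/kg.
5248.36 has an FTA preferential rate, but origin Cason is not Zoray; base rate stands.
Duty = 1,892 × €3.98 = €7,530.16.
Line 2 (0288.04, Cason, 3,727 units, €344,710.23):
Base rate for 0288.04 is 20% + €3.97/unit.
0288.04 has an FTA preferential rate, but origin Cason is not Zoray; base rate stands.
Additional duty on 0288.04 from Cason: +22.5%. Applied ad valorem rate: 20% + 22.5% = 42.5%.
Duty = €344,710.23 × 42.5% + 3,727 × €3.97 = €161,298.04.
Line 3 (5456.24, Zoray, 1,743 liters, €397,212.27):
Base rate for 5456.24 is €7.60/liter.
Origin Zoray qualifies under the Bralar–Zoray agreement and 5456.24 is covered: preferential rate Free applies instead.
Duty = €397,212.27 × 0% = €0.00.
Total = €7,530.16 + €161,298.04 + €0.00 = €168,828.20.

€168,828.20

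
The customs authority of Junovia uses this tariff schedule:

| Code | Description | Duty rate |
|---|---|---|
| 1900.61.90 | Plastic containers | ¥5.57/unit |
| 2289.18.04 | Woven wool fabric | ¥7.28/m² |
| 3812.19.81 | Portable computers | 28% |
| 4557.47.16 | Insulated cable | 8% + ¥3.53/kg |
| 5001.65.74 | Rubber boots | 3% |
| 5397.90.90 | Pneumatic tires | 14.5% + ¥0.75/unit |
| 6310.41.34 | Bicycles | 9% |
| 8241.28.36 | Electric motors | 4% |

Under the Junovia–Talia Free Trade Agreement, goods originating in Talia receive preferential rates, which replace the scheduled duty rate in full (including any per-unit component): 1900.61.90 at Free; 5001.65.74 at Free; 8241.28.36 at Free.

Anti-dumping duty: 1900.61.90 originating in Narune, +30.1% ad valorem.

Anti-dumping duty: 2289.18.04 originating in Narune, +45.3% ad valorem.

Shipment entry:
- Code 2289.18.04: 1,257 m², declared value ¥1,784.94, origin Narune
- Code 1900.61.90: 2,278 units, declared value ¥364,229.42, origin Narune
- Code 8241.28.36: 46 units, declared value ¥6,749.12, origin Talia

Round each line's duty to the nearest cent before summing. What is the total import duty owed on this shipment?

Line 1 (2289.18.04, Narune, 1,257 m², ¥1,784.94):
Base rate for 2289.18.04 is ¥7.28/m².
Additional duty on 2289.18.04 from Narune: +45.3% ad valorem. Applied ad valorem rate = 45.3%.
Duty = ¥1,784.94 × 45.3% + 1,257 × ¥7.28 = ¥9,959.54.
Line 2 (1900.61.90, Narune, 2,278 units, ¥364,229.42):
Base rate for 1900.61.90 is ¥5.57/unit.
1900.61.90 has an FTA preferential rate, but origin Narune is not Talia; base rate stands.
Additional duty on 1900.61.90 from Narune: +30.1% ad valorem. Applied ad valorem rate = 30.1%.
Duty = ¥364,229.42 × 30.1% + 2,278 × ¥5.57 = ¥122,321.52.
Line 3 (8241.28.36, Talia, 46 units, ¥6,749.12):
Base rate for 8241.28.36 is 4%.
Origin Talia qualifies under the Junovia–Talia agreement and 8241.28.36 is covered: preferential rate Free applies instead.
Duty = ¥6,749.12 × 0% = ¥0.00.
Total = ¥9,959.54 + ¥122,321.52 + ¥0.00 = ¥132,281.06.

¥132,281.06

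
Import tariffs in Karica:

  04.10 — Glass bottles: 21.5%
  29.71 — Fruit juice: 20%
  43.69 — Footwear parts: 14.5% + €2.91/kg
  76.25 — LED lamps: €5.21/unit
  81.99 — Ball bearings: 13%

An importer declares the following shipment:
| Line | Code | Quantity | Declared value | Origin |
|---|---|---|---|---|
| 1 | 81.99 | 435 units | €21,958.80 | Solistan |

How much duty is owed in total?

€2,854.64

Line 1 (81.99, Solistan, 435 units, €21,958.80):
Base rate for 81.99 is 13%.
Duty = €21,958.80 × 13% = €2,854.64.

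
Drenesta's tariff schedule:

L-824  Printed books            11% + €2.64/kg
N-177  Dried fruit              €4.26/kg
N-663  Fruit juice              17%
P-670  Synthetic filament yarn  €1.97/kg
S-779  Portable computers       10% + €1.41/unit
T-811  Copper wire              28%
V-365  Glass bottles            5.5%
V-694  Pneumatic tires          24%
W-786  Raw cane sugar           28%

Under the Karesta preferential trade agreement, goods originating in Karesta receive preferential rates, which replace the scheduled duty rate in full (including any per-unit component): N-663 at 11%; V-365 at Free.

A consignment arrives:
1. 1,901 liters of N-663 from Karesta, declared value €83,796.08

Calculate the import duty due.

€9,217.57

Line 1 (N-663, Karesta, 1,901 liters, €83,796.08):
Base rate for N-663 is 17%.
Origin Karesta qualifies under the Drenesta–Karesta agreement and N-663 is covered: preferential rate 11% applies instead.
Duty = €83,796.08 × 11% = €9,217.57.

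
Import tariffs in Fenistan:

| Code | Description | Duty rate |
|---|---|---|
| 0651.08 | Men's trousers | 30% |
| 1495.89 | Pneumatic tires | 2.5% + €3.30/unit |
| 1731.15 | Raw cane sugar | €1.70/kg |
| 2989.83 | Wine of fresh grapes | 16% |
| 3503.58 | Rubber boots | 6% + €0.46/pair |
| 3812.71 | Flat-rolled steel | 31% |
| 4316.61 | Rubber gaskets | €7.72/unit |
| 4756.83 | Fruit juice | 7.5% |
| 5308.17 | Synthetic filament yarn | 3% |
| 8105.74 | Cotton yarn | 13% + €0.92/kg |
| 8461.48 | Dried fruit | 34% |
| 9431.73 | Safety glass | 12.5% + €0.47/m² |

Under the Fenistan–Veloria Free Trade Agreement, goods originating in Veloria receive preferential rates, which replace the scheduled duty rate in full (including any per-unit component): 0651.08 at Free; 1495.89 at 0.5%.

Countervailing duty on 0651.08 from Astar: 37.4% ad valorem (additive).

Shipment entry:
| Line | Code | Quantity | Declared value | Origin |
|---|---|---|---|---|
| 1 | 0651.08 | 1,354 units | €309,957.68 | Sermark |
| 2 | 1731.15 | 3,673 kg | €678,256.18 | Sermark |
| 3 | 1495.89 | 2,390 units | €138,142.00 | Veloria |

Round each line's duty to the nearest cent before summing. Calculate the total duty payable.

€99,922.11

Line 1 (0651.08, Sermark, 1,354 units, €309,957.68):
Base rate for 0651.08 is 30%.
0651.08 has an FTA preferential rate, but origin Sermark is not Veloria; base rate stands.
The additional-duty order on 0651.08 targets Astar, not Sermark; it does not apply.
Duty = €309,957.68 × 30% = €92,987.30.
Line 2 (1731.15, Sermark, 3,673 kg, €678,256.18):
Base rate for 1731.15 is €1.70/kg.
Duty = 3,673 × €1.70 = €6,244.10.
Line 3 (1495.89, Veloria, 2,390 units, €138,142.00):
Base rate for 1495.89 is 2.5% + €3.30/unit.
Origin Veloria qualifies under the Fenistan–Veloria agreement and 1495.89 is covered: preferential rate 0.5% applies instead.
Duty = €138,142.00 × 0.5% = €690.71.
Total = €92,987.30 + €6,244.10 + €690.71 = €99,922.11.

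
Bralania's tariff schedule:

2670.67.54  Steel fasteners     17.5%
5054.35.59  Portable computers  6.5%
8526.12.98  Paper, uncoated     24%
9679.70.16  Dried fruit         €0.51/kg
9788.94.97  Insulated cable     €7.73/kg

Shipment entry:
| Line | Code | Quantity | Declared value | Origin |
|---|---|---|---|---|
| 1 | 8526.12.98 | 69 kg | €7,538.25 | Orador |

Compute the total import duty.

Line 1 (8526.12.98, Orador, 69 kg, €7,538.25):
Base rate for 8526.12.98 is 24%.
Duty = €7,538.25 × 24% = €1,809.18.

€1,809.18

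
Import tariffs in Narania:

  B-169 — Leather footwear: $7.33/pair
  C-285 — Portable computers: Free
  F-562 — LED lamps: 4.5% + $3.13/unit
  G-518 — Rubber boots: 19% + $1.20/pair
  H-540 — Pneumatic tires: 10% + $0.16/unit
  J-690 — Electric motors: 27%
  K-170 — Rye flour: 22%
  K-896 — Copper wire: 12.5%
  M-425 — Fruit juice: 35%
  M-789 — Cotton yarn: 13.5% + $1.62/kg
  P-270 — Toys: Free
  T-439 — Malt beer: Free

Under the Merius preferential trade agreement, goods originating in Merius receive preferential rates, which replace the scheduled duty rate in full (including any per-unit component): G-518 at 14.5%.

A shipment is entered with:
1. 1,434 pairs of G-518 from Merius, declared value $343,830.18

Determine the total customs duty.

Line 1 (G-518, Merius, 1,434 pairs, $343,830.18):
Base rate for G-518 is 19% + $1.20/pair.
Origin Merius qualifies under the Narania–Merius agreement and G-518 is covered: preferential rate 14.5% applies instead.
Duty = $343,830.18 × 14.5% = $49,855.38.

$49,855.38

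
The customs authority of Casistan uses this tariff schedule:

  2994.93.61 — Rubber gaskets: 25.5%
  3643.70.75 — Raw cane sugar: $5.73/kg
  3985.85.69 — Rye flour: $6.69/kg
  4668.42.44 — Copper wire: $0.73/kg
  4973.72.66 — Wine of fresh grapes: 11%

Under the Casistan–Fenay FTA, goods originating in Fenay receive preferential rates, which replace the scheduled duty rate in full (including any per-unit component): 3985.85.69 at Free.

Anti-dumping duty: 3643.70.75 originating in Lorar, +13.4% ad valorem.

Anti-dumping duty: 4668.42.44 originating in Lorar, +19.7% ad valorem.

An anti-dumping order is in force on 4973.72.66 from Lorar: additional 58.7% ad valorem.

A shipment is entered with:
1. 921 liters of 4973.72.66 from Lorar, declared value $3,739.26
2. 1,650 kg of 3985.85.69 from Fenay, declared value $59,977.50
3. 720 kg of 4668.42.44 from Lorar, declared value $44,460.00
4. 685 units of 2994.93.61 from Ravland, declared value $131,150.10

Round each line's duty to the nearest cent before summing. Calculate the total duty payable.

Line 1 (4973.72.66, Lorar, 921 liters, $3,739.26):
Base rate for 4973.72.66 is 11%.
Additional duty on 4973.72.66 from Lorar: +58.7%. Applied ad valorem rate: 11% + 58.7% = 69.7%.
Duty = $3,739.26 × 69.7% = $2,606.26.
Line 2 (3985.85.69, Fenay, 1,650 kg, $59,977.50):
Base rate for 3985.85.69 is $6.69/kg.
Origin Fenay qualifies under the Casistan–Fenay agreement and 3985.85.69 is covered: preferential rate Free applies instead.
Duty = $59,977.50 × 0% = $0.00.
Line 3 (4668.42.44, Lorar, 720 kg, $44,460.00):
Base rate for 4668.42.44 is $0.73/kg.
Additional duty on 4668.42.44 from Lorar: +19.7% ad valorem. Applied ad valorem rate = 19.7%.
Duty = $44,460.00 × 19.7% + 720 × $0.73 = $9,284.22.
Line 4 (2994.93.61, Ravland, 685 units, $131,150.10):
Base rate for 2994.93.61 is 25.5%.
Duty = $131,150.10 × 25.5% = $33,443.28.
Total = $2,606.26 + $0.00 + $9,284.22 + $33,443.28 = $45,333.76.

$45,333.76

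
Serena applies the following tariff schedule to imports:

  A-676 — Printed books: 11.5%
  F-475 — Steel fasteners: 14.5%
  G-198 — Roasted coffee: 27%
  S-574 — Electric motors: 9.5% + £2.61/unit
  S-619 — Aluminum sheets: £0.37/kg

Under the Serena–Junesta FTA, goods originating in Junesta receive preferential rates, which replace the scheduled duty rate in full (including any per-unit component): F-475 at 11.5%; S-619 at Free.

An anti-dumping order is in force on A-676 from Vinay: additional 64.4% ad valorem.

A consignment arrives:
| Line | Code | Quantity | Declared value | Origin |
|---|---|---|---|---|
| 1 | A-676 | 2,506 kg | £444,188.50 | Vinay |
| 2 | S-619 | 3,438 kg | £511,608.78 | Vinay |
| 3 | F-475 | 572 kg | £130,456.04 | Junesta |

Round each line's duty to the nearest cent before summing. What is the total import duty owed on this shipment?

Line 1 (A-676, Vinay, 2,506 kg, £444,188.50):
Base rate for A-676 is 11.5%.
Additional duty on A-676 from Vinay: +64.4%. Applied ad valorem rate: 11.5% + 64.4% = 75.9%.
Duty = £444,188.50 × 75.9% = £337,139.07.
Line 2 (S-619, Vinay, 3,438 kg, £511,608.78):
Base rate for S-619 is £0.37/kg.
S-619 has an FTA preferential rate, but origin Vinay is not Junesta; base rate stands.
Duty = 3,438 × £0.37 = £1,272.06.
Line 3 (F-475, Junesta, 572 kg, £130,456.04):
Base rate for F-475 is 14.5%.
Origin Junesta qualifies under the Serena–Junesta agreement and F-475 is covered: preferential rate 11.5% applies instead.
Duty = £130,456.04 × 11.5% = £15,002.44.
Total = £337,139.07 + £1,272.06 + £15,002.44 = £353,413.57.

£353,413.57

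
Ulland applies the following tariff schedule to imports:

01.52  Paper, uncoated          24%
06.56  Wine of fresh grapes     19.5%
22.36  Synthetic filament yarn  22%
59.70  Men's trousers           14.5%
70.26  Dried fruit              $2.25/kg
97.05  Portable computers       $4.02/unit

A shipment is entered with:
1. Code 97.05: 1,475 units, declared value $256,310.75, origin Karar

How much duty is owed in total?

Line 1 (97.05, Karar, 1,475 units, $256,310.75):
Base rate for 97.05 is $4.02/unit.
Duty = 1,475 × $4.02 = $5,929.50.

$5,929.50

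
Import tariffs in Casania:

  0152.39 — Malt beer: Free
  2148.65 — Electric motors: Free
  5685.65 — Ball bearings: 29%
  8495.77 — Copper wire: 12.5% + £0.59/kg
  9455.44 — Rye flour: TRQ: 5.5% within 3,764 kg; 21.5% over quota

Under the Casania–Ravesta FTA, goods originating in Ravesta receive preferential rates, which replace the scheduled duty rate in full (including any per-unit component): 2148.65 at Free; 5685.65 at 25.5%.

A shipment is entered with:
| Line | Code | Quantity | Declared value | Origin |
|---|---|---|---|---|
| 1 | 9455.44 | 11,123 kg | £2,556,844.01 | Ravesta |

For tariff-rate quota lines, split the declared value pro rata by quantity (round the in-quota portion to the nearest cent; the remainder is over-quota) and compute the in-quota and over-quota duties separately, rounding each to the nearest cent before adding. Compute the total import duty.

£411,284.56

Line 1 (9455.44, Ravesta, 11,123 kg, £2,556,844.01):
Code 9455.44 is under a tariff-rate quota (threshold 3,764 kg). In-quota: 3,764 kg at 5.5%; over-quota: 7,359 kg at 21.5%.
Pro-rata value split: in-quota = £2,556,844.01 × 3,764/11,123 = £865,230.68; over-quota = £2,556,844.01 − £865,230.68 = £1,691,613.33.
In-quota duty = £865,230.68 × 5.5% = £47,587.69. Over-quota duty = £1,691,613.33 × 21.5% = £363,696.87.
Line duty = £47,587.69 + £363,696.87 = £411,284.56.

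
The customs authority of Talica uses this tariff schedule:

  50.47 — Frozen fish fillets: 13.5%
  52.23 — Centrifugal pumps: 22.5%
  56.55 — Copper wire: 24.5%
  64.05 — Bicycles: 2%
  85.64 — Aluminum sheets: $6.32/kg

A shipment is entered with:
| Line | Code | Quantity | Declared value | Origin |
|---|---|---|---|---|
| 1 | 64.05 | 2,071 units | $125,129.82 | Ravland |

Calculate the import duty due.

Line 1 (64.05, Ravland, 2,071 units, $125,129.82):
Base rate for 64.05 is 2%.
Duty = $125,129.82 × 2% = $2,502.60.

$2,502.60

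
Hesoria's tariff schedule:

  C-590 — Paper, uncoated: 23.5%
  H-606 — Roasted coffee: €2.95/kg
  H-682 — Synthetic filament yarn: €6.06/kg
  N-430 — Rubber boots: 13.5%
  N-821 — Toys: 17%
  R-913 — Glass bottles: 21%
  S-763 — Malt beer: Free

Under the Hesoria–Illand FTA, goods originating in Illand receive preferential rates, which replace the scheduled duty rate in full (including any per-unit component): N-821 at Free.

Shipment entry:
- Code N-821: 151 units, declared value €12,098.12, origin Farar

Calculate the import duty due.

€2,056.68

Line 1 (N-821, Farar, 151 units, €12,098.12):
Base rate for N-821 is 17%.
N-821 has an FTA preferential rate, but origin Farar is not Illand; base rate stands.
Duty = €12,098.12 × 17% = €2,056.68.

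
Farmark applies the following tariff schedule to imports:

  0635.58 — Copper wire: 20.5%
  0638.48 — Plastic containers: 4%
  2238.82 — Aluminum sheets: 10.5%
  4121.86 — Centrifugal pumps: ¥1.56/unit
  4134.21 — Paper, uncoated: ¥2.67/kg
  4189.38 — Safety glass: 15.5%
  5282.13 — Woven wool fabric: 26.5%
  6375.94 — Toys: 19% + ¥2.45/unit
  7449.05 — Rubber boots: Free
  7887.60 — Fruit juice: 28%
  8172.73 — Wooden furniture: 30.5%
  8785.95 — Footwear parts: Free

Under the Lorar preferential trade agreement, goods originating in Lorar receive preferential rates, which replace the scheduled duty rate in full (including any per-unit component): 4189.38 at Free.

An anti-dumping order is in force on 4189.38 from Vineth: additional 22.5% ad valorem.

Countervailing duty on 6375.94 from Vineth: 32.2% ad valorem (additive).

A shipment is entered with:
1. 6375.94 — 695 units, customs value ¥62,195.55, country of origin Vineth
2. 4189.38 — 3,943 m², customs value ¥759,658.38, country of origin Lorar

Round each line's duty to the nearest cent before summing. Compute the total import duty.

Line 1 (6375.94, Vineth, 695 units, ¥62,195.55):
Base rate for 6375.94 is 19% + ¥2.45/unit.
Additional duty on 6375.94 from Vineth: +32.2%. Applied ad valorem rate: 19% + 32.2% = 51.2%.
Duty = ¥62,195.55 × 51.2% + 695 × ¥2.45 = ¥33,546.87.
Line 2 (4189.38, Lorar, 3,943 m², ¥759,658.38):
Base rate for 4189.38 is 15.5%.
Origin Lorar qualifies under the Farmark–Lorar agreement and 4189.38 is covered: preferential rate Free applies instead.
The additional-duty order on 4189.38 targets Vineth, not Lorar; it does not apply.
Duty = ¥759,658.38 × 0% = ¥0.00.
Total = ¥33,546.87 + ¥0.00 = ¥33,546.87.

¥33,546.87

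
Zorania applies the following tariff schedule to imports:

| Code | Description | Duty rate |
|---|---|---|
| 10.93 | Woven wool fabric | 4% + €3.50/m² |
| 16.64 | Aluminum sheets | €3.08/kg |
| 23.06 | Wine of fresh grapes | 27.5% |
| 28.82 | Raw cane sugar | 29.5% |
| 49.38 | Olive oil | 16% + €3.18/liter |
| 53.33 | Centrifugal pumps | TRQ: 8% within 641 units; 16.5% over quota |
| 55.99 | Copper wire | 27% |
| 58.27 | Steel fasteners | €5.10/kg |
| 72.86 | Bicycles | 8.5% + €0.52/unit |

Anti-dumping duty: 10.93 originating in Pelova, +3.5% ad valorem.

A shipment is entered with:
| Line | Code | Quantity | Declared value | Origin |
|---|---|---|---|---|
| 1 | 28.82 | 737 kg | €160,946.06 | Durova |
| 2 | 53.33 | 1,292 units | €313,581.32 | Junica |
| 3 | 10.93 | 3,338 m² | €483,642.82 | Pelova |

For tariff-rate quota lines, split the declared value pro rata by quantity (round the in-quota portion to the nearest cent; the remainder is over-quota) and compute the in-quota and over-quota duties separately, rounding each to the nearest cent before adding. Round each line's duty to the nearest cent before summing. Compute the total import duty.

Line 1 (28.82, Durova, 737 kg, €160,946.06):
Base rate for 28.82 is 29.5%.
Duty = €160,946.06 × 29.5% = €47,479.09.
Line 2 (53.33, Junica, 1,292 units, €313,581.32):
Code 53.33 is under a tariff-rate quota (threshold 641 units). In-quota: 641 units at 8%; over-quota: 651 units at 16.5%.
Pro-rata value split: in-quota = €313,581.32 × 641/1,292 = €155,577.11; over-quota = €313,581.32 − €155,577.11 = €158,004.21.
In-quota duty = €155,577.11 × 8% = €12,446.17. Over-quota duty = €158,004.21 × 16.5% = €26,070.69.
Line duty = €12,446.17 + €26,070.69 = €38,516.86.
Line 3 (10.93, Pelova, 3,338 m², €483,642.82):
Base rate for 10.93 is 4% + €3.50/m².
Additional duty on 10.93 from Pelova: +3.5%. Applied ad valorem rate: 4% + 3.5% = 7.5%.
Duty = €483,642.82 × 7.5% + 3,338 × €3.50 = €47,956.21.
Total = €47,479.09 + €38,516.86 + €47,956.21 = €133,952.16.

€133,952.16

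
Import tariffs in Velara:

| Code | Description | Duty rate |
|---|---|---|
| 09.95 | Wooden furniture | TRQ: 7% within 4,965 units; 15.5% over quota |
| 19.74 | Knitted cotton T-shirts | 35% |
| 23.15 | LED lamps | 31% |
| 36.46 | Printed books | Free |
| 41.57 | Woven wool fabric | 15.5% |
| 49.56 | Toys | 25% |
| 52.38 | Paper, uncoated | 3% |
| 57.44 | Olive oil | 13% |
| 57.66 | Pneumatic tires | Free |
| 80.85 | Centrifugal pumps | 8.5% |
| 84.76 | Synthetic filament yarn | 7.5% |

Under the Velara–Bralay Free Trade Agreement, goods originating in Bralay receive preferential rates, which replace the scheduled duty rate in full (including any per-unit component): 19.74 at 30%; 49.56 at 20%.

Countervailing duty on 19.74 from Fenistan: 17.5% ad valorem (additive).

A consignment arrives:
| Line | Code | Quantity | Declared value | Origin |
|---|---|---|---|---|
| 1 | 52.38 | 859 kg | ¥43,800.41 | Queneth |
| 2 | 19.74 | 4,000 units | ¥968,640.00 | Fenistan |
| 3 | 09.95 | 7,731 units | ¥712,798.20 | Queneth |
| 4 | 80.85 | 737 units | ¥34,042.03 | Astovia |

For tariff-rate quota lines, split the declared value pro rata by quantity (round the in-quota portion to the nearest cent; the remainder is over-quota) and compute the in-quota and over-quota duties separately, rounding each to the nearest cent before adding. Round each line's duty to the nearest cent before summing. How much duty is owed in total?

Line 1 (52.38, Queneth, 859 kg, ¥43,800.41):
Base rate for 52.38 is 3%.
Duty = ¥43,800.41 × 3% = ¥1,314.01.
Line 2 (19.74, Fenistan, 4,000 units, ¥968,640.00):
Base rate for 19.74 is 35%.
19.74 has an FTA preferential rate, but origin Fenistan is not Bralay; base rate stands.
Additional duty on 19.74 from Fenistan: +17.5%. Applied ad valorem rate: 35% + 17.5% = 52.5%.
Duty = ¥968,640.00 × 52.5% = ¥508,536.00.
Line 3 (09.95, Queneth, 7,731 units, ¥712,798.20):
Code 09.95 is under a tariff-rate quota (threshold 4,965 units). In-quota: 4,965 units at 7%; over-quota: 2,766 units at 15.5%.
Pro-rata value split: in-quota = ¥712,798.20 × 4,965/7,731 = ¥457,773.00; over-quota = ¥712,798.20 − ¥457,773.00 = ¥255,025.20.
In-quota duty = ¥457,773.00 × 7% = ¥32,044.11. Over-quota duty = ¥255,025.20 × 15.5% = ¥39,528.91.
Line duty = ¥32,044.11 + ¥39,528.91 = ¥71,573.02.
Line 4 (80.85, Astovia, 737 units, ¥34,042.03):
Base rate for 80.85 is 8.5%.
Duty = ¥34,042.03 × 8.5% = ¥2,893.57.
Total = ¥1,314.01 + ¥508,536.00 + ¥71,573.02 + ¥2,893.57 = ¥584,316.60.

¥584,316.60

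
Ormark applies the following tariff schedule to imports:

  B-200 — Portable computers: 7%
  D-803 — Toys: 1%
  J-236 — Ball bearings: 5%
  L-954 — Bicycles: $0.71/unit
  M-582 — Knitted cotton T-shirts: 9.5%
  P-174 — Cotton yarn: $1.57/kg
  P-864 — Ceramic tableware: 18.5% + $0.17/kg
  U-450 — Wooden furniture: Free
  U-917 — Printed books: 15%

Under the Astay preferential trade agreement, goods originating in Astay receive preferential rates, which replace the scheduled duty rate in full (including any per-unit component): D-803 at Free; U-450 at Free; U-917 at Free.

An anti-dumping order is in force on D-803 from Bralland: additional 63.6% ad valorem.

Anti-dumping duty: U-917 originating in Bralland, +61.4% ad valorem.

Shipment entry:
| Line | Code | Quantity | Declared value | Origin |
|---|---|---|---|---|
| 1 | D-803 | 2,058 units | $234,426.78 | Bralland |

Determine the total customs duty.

$151,439.70

Line 1 (D-803, Bralland, 2,058 units, $234,426.78):
Base rate for D-803 is 1%.
D-803 has an FTA preferential rate, but origin Bralland is not Astay; base rate stands.
Additional duty on D-803 from Bralland: +63.6%. Applied ad valorem rate: 1% + 63.6% = 64.6%.
Duty = $234,426.78 × 64.6% = $151,439.70.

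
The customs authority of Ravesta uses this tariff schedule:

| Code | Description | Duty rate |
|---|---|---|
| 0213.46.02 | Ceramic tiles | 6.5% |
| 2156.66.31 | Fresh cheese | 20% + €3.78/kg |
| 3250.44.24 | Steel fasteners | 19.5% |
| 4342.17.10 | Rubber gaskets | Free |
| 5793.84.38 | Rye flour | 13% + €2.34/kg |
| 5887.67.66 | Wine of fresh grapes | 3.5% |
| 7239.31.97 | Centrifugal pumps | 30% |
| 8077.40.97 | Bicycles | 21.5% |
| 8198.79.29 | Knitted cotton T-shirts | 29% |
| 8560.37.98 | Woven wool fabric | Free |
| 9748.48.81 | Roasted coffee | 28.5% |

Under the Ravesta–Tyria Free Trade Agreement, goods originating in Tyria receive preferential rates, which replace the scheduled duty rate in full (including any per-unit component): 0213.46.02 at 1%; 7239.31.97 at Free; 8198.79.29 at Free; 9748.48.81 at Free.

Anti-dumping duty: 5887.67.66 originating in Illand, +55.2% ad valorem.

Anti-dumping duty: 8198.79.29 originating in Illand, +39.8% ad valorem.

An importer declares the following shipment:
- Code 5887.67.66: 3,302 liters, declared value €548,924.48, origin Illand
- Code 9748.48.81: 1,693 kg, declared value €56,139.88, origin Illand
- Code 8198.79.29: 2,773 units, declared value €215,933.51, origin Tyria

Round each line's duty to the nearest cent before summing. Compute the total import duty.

Line 1 (5887.67.66, Illand, 3,302 liters, €548,924.48):
Base rate for 5887.67.66 is 3.5%.
Additional duty on 5887.67.66 from Illand: +55.2%. Applied ad valorem rate: 3.5% + 55.2% = 58.7%.
Duty = €548,924.48 × 58.7% = €322,218.67.
Line 2 (9748.48.81, Illand, 1,693 kg, €56,139.88):
Base rate for 9748.48.81 is 28.5%.
9748.48.81 has an FTA preferential rate, but origin Illand is not Tyria; base rate stands.
Duty = €56,139.88 × 28.5% = €15,999.87.
Line 3 (8198.79.29, Tyria, 2,773 units, €215,933.51):
Base rate for 8198.79.29 is 29%.
Origin Tyria qualifies under the Ravesta–Tyria agreement and 8198.79.29 is covered: preferential rate Free applies instead.
The additional-duty order on 8198.79.29 targets Illand, not Tyria; it does not apply.
Duty = €215,933.51 × 0% = €0.00.
Total = €322,218.67 + €15,999.87 + €0.00 = €338,218.54.

€338,218.54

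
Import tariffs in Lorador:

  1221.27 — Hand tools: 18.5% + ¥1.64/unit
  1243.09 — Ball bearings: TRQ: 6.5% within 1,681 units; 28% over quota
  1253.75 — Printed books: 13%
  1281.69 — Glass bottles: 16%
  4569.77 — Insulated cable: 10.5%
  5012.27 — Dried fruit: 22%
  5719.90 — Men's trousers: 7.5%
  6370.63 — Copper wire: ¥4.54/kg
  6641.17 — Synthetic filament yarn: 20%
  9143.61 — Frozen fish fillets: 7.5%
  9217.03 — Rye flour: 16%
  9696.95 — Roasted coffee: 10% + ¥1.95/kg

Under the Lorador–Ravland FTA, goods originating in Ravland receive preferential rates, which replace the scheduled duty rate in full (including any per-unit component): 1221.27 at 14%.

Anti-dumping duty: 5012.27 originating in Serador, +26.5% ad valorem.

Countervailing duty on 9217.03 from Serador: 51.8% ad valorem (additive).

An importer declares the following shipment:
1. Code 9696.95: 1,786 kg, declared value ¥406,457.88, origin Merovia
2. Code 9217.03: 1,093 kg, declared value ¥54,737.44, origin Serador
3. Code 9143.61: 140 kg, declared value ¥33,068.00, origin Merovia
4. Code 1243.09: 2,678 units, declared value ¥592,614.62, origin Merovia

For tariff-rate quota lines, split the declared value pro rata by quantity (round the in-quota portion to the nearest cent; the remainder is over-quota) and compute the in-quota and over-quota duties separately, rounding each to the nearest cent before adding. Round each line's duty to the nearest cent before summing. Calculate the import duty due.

Line 1 (9696.95, Merovia, 1,786 kg, ¥406,457.88):
Base rate for 9696.95 is 10% + ¥1.95/kg.
Duty = ¥406,457.88 × 10% + 1,786 × ¥1.95 = ¥44,128.49.
Line 2 (9217.03, Serador, 1,093 kg, ¥54,737.44):
Base rate for 9217.03 is 16%.
Additional duty on 9217.03 from Serador: +51.8%. Applied ad valorem rate: 16% + 51.8% = 67.8%.
Duty = ¥54,737.44 × 67.8% = ¥37,111.98.
Line 3 (9143.61, Merovia, 140 kg, ¥33,068.00):
Base rate for 9143.61 is 7.5%.
Duty = ¥33,068.00 × 7.5% = ¥2,480.10.
Line 4 (1243.09, Merovia, 2,678 units, ¥592,614.62):
Code 1243.09 is under a tariff-rate quota (threshold 1,681 units). In-quota: 1,681 units at 6.5%; over-quota: 997 units at 28%.
Pro-rata value split: in-quota = ¥592,614.62 × 1,681/2,678 = ¥371,988.49; over-quota = ¥592,614.62 − ¥371,988.49 = ¥220,626.13.
In-quota duty = ¥371,988.49 × 6.5% = ¥24,179.25. Over-quota duty = ¥220,626.13 × 28% = ¥61,775.32.
Line duty = ¥24,179.25 + ¥61,775.32 = ¥85,954.57.
Total = ¥44,128.49 + ¥37,111.98 + ¥2,480.10 + ¥85,954.57 = ¥169,675.14.

¥169,675.14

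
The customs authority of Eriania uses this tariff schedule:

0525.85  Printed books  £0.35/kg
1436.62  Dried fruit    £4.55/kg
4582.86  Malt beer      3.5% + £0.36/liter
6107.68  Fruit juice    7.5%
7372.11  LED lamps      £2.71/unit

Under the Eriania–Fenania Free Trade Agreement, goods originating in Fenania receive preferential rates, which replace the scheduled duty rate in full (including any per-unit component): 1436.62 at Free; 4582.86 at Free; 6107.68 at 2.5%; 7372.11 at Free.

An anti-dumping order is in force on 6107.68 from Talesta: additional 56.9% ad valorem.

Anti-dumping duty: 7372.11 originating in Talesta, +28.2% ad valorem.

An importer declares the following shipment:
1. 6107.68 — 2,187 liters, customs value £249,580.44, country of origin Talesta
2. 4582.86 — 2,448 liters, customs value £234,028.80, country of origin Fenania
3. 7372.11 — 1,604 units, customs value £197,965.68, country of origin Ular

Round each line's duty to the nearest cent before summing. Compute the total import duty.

£165,076.64

Line 1 (6107.68, Talesta, 2,187 liters, £249,580.44):
Base rate for 6107.68 is 7.5%.
6107.68 has an FTA preferential rate, but origin Talesta is not Fenania; base rate stands.
Additional duty on 6107.68 from Talesta: +56.9%. Applied ad valorem rate: 7.5% + 56.9% = 64.4%.
Duty = £249,580.44 × 64.4% = £160,729.80.
Line 2 (4582.86, Fenania, 2,448 liters, £234,028.80):
Base rate for 4582.86 is 3.5% + £0.36/liter.
Origin Fenania qualifies under the Eriania–Fenania agreement and 4582.86 is covered: preferential rate Free applies instead.
Duty = £234,028.80 × 0% = £0.00.
Line 3 (7372.11, Ular, 1,604 units, £197,965.68):
Base rate for 7372.11 is £2.71/unit.
7372.11 has an FTA preferential rate, but origin Ular is not Fenania; base rate stands.
The additional-duty order on 7372.11 targets Talesta, not Ular; it does not apply.
Duty = 1,604 × £2.71 = £4,346.84.
Total = £160,729.80 + £0.00 + £4,346.84 = £165,076.64.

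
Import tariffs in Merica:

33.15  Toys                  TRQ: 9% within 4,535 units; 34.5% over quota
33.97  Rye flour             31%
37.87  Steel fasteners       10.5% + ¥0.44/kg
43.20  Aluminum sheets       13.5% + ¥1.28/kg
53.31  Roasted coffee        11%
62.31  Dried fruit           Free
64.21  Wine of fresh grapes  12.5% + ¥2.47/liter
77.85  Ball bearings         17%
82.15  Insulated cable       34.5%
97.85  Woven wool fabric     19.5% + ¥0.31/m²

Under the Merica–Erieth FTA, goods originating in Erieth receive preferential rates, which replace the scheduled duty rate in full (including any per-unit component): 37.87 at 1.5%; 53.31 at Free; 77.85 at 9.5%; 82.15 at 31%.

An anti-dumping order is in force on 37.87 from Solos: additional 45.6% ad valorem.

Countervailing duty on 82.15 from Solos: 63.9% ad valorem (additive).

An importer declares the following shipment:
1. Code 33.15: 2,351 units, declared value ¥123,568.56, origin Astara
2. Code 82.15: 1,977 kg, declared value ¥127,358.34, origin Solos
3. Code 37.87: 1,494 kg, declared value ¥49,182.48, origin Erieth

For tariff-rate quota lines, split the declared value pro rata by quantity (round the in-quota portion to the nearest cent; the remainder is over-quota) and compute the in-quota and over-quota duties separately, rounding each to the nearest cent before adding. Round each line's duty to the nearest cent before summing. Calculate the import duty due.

¥137,179.52

Line 1 (33.15, Astara, 2,351 units, ¥123,568.56):
Code 33.15 is under a tariff-rate quota (threshold 4,535 units). Quantity 2,351 units is within the quota, so the in-quota rate 9% applies to the full value.
Duty = ¥123,568.56 × 9% = ¥11,121.17.
Line 2 (82.15, Solos, 1,977 kg, ¥127,358.34):
Base rate for 82.15 is 34.5%.
82.15 has an FTA preferential rate, but origin Solos is not Erieth; base rate stands.
Additional duty on 82.15 from Solos: +63.9%. Applied ad valorem rate: 34.5% + 63.9% = 98.4%.
Duty = ¥127,358.34 × 98.4% = ¥125,320.61.
Line 3 (37.87, Erieth, 1,494 kg, ¥49,182.48):
Base rate for 37.87 is 10.5% + ¥0.44/kg.
Origin Erieth qualifies under the Merica–Erieth agreement and 37.87 is covered: preferential rate 1.5% applies instead.
The additional-duty order on 37.87 targets Solos, not Erieth; it does not apply.
Duty = ¥49,182.48 × 1.5% = ¥737.74.
Total = ¥11,121.17 + ¥125,320.61 + ¥737.74 = ¥137,179.52.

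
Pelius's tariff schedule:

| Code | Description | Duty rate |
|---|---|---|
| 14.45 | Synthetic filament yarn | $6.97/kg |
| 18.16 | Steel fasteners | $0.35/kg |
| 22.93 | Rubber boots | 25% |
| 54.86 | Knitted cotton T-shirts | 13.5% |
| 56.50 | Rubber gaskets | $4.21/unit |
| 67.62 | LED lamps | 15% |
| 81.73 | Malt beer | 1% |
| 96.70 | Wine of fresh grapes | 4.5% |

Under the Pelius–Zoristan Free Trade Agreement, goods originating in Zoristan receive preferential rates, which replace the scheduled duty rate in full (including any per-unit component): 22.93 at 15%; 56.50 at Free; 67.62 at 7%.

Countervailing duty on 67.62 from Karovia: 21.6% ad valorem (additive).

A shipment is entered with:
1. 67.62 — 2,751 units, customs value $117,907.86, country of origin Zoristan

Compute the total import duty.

$8,253.55

Line 1 (67.62, Zoristan, 2,751 units, $117,907.86):
Base rate for 67.62 is 15%.
Origin Zoristan qualifies under the Pelius–Zoristan agreement and 67.62 is covered: preferential rate 7% applies instead.
The additional-duty order on 67.62 targets Karovia, not Zoristan; it does not apply.
Duty = $117,907.86 × 7% = $8,253.55.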